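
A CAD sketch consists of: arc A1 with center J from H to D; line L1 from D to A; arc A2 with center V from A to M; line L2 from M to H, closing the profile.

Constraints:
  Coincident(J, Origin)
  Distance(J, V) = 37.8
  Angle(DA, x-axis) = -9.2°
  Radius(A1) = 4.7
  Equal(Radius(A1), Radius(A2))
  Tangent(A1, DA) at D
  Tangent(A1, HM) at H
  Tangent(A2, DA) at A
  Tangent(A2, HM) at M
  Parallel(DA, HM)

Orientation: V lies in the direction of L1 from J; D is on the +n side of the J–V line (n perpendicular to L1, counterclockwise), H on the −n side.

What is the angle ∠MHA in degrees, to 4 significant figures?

13.96°

Tangency of A1 to both parallel lines with radius 4.7 puts D and H at J ± 4.7·n: D = (0.7514, 4.640), H = (-0.7514, -4.640). Equal radii place A and M the same way about V: A = V + 4.7·n = (38.07, -1.404), M = V − 4.7·n = (36.56, -10.68). Then cos ∠MHA = HM·HA / (|HM||HA|), giving 13.96°.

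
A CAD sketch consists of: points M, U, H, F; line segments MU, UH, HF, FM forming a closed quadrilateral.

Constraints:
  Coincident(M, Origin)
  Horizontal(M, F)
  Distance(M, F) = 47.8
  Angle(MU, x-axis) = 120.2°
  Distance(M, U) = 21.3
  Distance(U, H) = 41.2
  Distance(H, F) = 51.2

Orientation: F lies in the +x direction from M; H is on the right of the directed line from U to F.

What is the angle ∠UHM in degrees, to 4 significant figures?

13.64°

Checks: M.y = 0.00, F.y = 0.00 ✓; |UH| = 41.20 ✓; |HF| = 51.20 ✓.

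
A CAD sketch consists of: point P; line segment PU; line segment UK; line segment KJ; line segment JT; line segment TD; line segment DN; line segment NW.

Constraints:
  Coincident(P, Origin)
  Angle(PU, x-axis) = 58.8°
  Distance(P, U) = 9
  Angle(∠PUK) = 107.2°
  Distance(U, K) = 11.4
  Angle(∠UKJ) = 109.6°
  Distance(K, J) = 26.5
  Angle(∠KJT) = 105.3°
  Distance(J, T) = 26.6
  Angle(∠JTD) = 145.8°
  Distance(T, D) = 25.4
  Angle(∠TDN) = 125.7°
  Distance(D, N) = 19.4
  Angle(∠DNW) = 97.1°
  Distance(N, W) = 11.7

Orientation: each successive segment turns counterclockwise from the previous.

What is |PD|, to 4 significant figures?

40.08

P is at the origin; PU runs at 58.8° with length 9.0, so U = (4.662, 7.698). ∠PUK = 107.2° gives UK at 131.6° from the x-axis; with |UK| = 11.4, K = (-2.907, 16.22). ∠UKJ = 109.6° gives KJ at -158.0° from the x-axis; with |KJ| = 26.5, J = (-27.48, 6.296). ∠KJT = 105.3° gives JT at -83.30° from the x-axis; with |JT| = 26.6, T = (-24.37, -20.12). ∠JTD = 145.8° gives TD at -49.10° from the x-axis; with |TD| = 25.4, D = (-7.743, -39.32). Then |PD| = |D − P| = 40.08.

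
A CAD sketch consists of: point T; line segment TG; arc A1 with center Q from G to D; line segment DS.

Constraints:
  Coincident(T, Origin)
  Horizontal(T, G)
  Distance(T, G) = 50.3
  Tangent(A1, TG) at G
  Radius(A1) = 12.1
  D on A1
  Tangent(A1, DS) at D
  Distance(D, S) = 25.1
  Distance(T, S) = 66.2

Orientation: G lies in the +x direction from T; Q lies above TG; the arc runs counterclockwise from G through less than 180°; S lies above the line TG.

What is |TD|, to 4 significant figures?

63.76

T is at the origin; TG is horizontal with |TG| = 50.3 and G on the +x side, so G = (50.30, 0.000). The tangent condition forces QG to be normal to TG, so Q = G + (0, 12.1) = (50.30, 12.10). Since QD ⟂ DS (tangency), |QS| = √(12.1² + 25.1²) = 27.86 regardless of where D sits on A1. So S lies on both circle(T, 66.2) and circle(Q, 27.86); the above-TG intersection is S = (52.87, 39.85). D is the foot of the tangent from S: D = (61.64, 16.33).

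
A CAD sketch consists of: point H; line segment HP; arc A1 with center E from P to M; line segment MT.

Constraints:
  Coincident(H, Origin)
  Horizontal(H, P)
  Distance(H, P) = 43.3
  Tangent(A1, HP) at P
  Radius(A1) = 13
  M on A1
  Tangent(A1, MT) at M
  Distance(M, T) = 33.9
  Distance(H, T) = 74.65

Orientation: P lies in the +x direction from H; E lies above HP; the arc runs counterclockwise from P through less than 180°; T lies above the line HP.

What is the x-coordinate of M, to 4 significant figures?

56.26

H is at the origin; HP is horizontal with |HP| = 43.3 and P on the +x side, so P = (43.30, 0.000). The tangent condition forces EP to be normal to HP, so E = P + (0, 13) = (43.30, 13.00). Since EM ⟂ MT (tangency), |ET| = √(13.0² + 33.9²) = 36.31 regardless of where M sits on A1. So T lies on both circle(H, 74.65) and circle(E, 36.31); the above-HP intersection is T = (59.00, 45.74). M is the foot of the tangent from T: M = (56.26, 11.95).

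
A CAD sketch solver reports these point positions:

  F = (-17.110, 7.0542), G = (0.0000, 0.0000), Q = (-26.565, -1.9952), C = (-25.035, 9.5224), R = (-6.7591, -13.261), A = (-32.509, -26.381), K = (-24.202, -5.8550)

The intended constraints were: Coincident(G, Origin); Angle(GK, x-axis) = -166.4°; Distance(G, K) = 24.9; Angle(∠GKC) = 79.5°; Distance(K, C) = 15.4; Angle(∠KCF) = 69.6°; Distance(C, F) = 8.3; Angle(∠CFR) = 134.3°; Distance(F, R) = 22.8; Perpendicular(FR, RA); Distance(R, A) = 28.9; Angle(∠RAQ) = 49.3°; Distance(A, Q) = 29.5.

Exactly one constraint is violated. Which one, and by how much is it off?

Distance(A, Q) = 29.5 — off by 4.40.

G = (0.00, 0.00) ✓; GK at -166.4° ✓; |GK| = 24.90 ✓; ∠GKC = 79.50° ✓; |KC| = 15.40 ✓; ∠KCF = 69.60° ✓; |CF| = 8.300 ✓; ∠CFR = 134.3° ✓; |FR| = 22.80 ✓; ∠(FR, RA) = 90.00° ✓; |RA| = 28.90 ✓; ∠RAQ = 49.30° ✓; |AQ| = 25.10 ✗.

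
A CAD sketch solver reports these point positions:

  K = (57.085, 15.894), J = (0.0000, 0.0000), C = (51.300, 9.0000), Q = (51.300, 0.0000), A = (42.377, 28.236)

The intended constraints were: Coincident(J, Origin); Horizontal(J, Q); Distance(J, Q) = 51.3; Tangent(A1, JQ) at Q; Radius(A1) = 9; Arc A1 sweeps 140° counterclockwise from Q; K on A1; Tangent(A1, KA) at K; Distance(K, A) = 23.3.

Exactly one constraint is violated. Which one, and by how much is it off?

Distance(K, A) = 23.3 — off by 4.10.

J = (0.00, 0.00) ✓; J.y = 0.00, Q.y = 0.00 ✓; |JQ| = 51.30 ✓; ∠(CQ, QJ) = 90.00° ✓; |CQ| = 9.000 ✓; bearing(C→K) − bearing(C→Q) = 140.0° ✓; |CK| = 9.000 ✓; ∠(CK, KA) = 90.00° ✓; |KA| = 19.20 ✗.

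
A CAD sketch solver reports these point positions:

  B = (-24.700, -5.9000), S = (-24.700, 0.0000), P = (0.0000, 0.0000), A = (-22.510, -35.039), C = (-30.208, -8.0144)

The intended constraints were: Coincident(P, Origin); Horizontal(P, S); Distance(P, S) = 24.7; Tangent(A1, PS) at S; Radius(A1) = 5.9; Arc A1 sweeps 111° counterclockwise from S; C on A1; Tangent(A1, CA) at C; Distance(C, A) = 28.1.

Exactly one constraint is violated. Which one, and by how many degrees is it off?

Tangent(A1, CA) at C — off by 5.10°.

P = (0.00, 0.00) ✓; P.y = 0.00, S.y = 0.00 ✓; |PS| = 24.70 ✓; ∠(BS, SP) = 90.00° ✓; |BS| = 5.900 ✓; bearing(B→C) − bearing(B→S) = 111.0° ✓; |BC| = 5.900 ✓; ∠(BC, CA) = 95.10° ✗; |CA| = 28.10 ✓.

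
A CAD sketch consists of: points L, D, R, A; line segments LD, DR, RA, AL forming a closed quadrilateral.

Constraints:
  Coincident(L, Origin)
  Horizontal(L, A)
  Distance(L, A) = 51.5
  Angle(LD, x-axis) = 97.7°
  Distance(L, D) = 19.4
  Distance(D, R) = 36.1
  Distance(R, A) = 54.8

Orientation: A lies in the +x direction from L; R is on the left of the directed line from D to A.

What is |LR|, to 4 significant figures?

50.81

L is at the origin; LA is horizontal with |LA| = 51.5 and A in +x, so A = (51.5, 0). LD runs at 97.7° with |LD| = 19.4, so D = (-2.599, 19.23). R is determined by |DR| = 36.1 and |RA| = 54.8 together: it lies at the intersection of circle(D, 36.1) and circle(A, 54.8). With |DA| = 57.41, the foot of the radical line on DA is 13.90 from D and the perpendicular offset is √(36.1² − 13.90²) = 33.32. Taking the left-of-DA solution: R = (21.66, 45.96).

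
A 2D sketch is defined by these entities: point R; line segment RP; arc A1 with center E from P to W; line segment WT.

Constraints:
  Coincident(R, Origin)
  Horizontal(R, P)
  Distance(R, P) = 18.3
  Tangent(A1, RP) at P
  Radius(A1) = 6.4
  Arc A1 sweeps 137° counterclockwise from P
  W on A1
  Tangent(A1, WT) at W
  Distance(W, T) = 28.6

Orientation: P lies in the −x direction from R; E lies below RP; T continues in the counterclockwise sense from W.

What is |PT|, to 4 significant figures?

34.78

R is at the origin; RP is horizontal with |RP| = 18.3 and P on the −x side, so P = (-18.30, 0.000). Since A1 is tangent to RP there, EP ⟂ RP, so E = P + (0, -6.4) = (-18.30, -6.400). On A1, P sits at bearing 90° from E; a 137° counterclockwise sweep puts W at bearing 227°, so W = E + 6.4·(cos 227°, sin 227°) = (-22.66, -11.08). Tangency of A1 to WT means the radius EW is perpendicular to WT, so WT runs along (−sin 227°, cos 227°); with |WT| = 28.6, T = (-1.748, -30.59). Then |PT| = |T − P| = 34.78.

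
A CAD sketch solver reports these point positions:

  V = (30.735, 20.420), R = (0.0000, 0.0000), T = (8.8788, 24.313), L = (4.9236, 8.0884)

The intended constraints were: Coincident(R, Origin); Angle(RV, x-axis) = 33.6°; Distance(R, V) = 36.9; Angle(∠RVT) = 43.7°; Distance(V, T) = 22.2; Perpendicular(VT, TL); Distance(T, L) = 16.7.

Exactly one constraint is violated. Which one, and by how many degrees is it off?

Perpendicular(VT, TL) — off by 3.60°.

R = (0.00, 0.00) ✓; RV at 33.60° ✓; |RV| = 36.90 ✓; ∠RVT = 43.70° ✓; |VT| = 22.20 ✓; ∠(VT, TL) = 86.40° ✗; |TL| = 16.70 ✓.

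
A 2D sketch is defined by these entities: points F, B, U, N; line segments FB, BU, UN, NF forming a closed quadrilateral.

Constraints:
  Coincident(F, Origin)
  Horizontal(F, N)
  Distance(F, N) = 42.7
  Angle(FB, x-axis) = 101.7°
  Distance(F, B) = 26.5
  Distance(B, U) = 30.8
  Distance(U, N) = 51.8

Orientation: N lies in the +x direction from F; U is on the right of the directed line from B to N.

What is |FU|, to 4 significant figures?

10.03

Checks: |BU| = 30.80 ✓; |UN| = 51.80 ✓.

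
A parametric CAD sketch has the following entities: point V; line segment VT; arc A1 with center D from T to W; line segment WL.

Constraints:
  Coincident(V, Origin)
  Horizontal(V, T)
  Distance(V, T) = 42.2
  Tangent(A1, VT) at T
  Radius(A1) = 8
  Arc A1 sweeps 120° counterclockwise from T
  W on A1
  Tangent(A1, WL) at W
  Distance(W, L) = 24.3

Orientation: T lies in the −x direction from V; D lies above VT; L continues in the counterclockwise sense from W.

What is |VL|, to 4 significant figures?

57.80

V is at the origin; V and T share the same y with |VT| = 42.2 and T on the −x side, so T = (-42.20, 0.000). Since A1 is tangent to VT there, DT ⟂ VT, so D = T + (0, 8) = (-42.20, 8.000). On A1, T sits at bearing -90° from D; a 120° counterclockwise sweep puts W at bearing 30°, so W = D + 8.0·(cos 30°, sin 30°) = (-35.27, 12.00). A1 meets WL tangentially, so DW is at right angles to WL, so WL runs along (−sin 30°, cos 30°); with |WL| = 24.3, L = (-47.42, 33.04). Then |VL| = |L − V| = 57.80.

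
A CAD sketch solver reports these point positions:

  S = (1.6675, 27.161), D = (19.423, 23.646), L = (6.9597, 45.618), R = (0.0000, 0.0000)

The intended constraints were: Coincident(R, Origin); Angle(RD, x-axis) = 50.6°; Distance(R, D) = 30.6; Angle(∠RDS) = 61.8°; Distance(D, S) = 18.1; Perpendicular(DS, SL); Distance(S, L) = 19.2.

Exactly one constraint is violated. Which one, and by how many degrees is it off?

Perpendicular(DS, SL) — off by 4.80°.

R = (0.00, 0.00) ✓; RD at 50.60° ✓; |RD| = 30.60 ✓; ∠RDS = 61.80° ✓; |DS| = 18.10 ✓; ∠(DS, SL) = 94.80° ✗; |SL| = 19.20 ✓.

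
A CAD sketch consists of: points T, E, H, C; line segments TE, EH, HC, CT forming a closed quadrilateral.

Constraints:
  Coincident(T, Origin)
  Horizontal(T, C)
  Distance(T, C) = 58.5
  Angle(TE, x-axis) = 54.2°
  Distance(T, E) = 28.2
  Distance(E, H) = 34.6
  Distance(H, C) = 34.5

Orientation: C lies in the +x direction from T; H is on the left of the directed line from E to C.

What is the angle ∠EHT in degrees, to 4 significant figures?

16.39°

T is at the origin; TC is horizontal with |TC| = 58.5 and C in +x, so C = (58.5, 0). TE runs at 54.2° with |TE| = 28.2, so E = (16.50, 22.87). H is determined by |EH| = 34.6 and |HC| = 34.5 together: it lies at the intersection of circle(E, 34.6) and circle(C, 34.5). With |EC| = 47.83, the foot of the radical line on EC is 23.99 from E and the perpendicular offset is √(34.6² − 23.99²) = 24.94. Taking the left-of-EC solution: H = (49.49, 33.30).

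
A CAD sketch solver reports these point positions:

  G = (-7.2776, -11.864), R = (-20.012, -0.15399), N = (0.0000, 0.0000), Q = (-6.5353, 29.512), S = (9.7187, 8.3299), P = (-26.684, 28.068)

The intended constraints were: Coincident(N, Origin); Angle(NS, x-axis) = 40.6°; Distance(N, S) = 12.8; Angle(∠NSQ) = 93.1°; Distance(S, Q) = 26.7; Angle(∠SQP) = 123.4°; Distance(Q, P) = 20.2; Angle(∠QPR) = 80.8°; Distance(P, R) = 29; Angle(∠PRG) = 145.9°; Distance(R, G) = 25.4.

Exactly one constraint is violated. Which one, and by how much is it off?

Distance(R, G) = 25.4 — off by 8.10.

N = (0.00, 0.00) ✓; NS at 40.60° ✓; |NS| = 12.80 ✓; ∠NSQ = 93.10° ✓; |SQ| = 26.70 ✓; ∠SQP = 123.4° ✓; |QP| = 20.20 ✓; ∠QPR = 80.80° ✓; |PR| = 29.00 ✓; ∠PRG = 145.9° ✓; |RG| = 17.30 ✗.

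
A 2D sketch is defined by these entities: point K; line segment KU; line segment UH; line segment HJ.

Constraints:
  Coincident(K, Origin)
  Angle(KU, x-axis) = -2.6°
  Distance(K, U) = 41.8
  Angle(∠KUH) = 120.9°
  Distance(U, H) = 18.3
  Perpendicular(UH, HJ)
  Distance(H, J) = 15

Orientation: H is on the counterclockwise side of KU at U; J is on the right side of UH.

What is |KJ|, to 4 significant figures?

64.57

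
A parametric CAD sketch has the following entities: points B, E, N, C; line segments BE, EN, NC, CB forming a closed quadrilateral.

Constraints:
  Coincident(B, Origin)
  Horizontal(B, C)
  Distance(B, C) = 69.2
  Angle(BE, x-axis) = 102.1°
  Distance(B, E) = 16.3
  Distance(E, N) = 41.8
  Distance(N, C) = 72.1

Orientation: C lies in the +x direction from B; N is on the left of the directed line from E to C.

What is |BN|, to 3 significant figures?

54.7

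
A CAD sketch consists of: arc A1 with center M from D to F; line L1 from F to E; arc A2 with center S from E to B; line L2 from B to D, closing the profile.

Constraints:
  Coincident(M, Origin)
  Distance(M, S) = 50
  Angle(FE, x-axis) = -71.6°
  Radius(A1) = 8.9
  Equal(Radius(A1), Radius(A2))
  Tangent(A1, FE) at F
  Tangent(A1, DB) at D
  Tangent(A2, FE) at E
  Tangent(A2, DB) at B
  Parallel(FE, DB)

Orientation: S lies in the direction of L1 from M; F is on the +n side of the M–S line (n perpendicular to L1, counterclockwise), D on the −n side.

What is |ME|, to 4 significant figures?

50.79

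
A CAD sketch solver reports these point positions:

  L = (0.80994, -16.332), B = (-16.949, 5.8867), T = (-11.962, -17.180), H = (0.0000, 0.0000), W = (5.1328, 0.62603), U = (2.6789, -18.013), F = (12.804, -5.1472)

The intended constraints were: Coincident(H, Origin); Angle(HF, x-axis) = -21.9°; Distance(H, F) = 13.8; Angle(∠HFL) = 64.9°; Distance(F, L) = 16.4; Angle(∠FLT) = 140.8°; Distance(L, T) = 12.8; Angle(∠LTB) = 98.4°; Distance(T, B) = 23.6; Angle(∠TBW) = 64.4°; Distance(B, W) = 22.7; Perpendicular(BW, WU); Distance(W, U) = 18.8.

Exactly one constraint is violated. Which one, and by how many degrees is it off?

Perpendicular(BW, WU) — off by 5.90°.

H = (0.00, 0.00) ✓; HF at -21.90° ✓; |HF| = 13.80 ✓; ∠HFL = 64.90° ✓; |FL| = 16.40 ✓; ∠FLT = 140.8° ✓; |LT| = 12.80 ✓; ∠LTB = 98.40° ✓; |TB| = 23.60 ✓; ∠TBW = 64.40° ✓; |BW| = 22.70 ✓; ∠(BW, WU) = 84.10° ✗; |WU| = 18.80 ✓.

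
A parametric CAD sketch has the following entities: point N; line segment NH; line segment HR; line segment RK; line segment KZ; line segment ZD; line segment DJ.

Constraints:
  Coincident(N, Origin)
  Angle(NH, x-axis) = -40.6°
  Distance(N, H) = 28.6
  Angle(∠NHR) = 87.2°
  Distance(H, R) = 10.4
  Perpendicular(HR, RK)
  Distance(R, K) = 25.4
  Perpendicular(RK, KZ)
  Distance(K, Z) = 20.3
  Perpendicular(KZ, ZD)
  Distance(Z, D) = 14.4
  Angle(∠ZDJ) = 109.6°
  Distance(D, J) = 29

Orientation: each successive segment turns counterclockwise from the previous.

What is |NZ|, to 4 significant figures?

11.73

N is at the origin; NH runs at -40.6° with length 28.6, so H = (21.72, -18.61). ∠NHR = 87.2° gives HR at 52.20° from the x-axis; with |HR| = 10.4, R = (28.09, -10.39). HR is perpendicular to RK, so RK runs at 142.2°; with |RK| = 25.4, K = (8.019, 5.173). RK ⟂ KZ, so KZ runs at -127.8°; with |KZ| = 20.3, Z = (-4.423, -10.87). Then |NZ| = |Z − N| = 11.73.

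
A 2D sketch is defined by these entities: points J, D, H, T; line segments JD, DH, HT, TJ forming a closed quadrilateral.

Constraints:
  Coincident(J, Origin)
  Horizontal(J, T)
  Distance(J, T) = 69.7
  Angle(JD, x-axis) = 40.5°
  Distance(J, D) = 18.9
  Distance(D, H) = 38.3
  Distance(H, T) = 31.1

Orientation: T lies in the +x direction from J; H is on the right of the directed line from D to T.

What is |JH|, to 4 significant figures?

44.37

J is at the origin; JT is horizontal with |JT| = 69.7 and T in +x, so T = (69.7, 0). JD runs at 40.5° with |JD| = 18.9, so D = (14.37, 12.27). H is determined by |DH| = 38.3 and |HT| = 31.1 together: it lies at the intersection of circle(D, 38.3) and circle(T, 31.1). With |DT| = 56.67, the foot of the radical line on DT is 32.75 from D and the perpendicular offset is √(38.3² − 32.75²) = 19.87. Taking the right-of-DT solution: H = (42.04, -14.21).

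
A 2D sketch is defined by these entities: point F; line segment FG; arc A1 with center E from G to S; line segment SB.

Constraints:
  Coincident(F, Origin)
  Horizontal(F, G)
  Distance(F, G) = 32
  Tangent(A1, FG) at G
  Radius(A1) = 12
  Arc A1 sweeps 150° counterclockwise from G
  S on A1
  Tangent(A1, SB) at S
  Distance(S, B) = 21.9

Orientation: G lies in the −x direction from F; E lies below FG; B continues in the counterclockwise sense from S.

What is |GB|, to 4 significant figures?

35.77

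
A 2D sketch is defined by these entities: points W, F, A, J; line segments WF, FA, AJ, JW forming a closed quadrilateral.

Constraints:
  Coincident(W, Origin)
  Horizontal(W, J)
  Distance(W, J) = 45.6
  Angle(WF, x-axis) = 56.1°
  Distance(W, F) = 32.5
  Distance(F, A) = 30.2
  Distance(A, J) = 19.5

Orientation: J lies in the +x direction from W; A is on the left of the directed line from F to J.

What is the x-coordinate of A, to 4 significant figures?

47.37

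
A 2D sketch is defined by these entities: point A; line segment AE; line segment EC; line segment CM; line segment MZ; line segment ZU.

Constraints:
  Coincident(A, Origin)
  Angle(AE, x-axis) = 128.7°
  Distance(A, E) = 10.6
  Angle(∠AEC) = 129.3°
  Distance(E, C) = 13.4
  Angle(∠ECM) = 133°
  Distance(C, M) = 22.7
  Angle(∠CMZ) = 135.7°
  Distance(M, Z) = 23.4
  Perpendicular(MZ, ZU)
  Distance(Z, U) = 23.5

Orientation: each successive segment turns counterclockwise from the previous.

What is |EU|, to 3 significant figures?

39.8

A is at the origin; AE runs at 128.7° with length 10.6, so E = (-6.63, 8.27). ∠AEC = 129.3° gives EC at 179° from the x-axis; with |EC| = 13.4, C = (-20.0, 8.41). ∠ECM = 133.0° gives CM at -134° from the x-axis; with |CM| = 22.7, M = (-35.7, -8.03). ∠CMZ = 135.7° gives MZ at -89.3° from the x-axis; with |MZ| = 23.4, Z = (-35.4, -31.4). MZ is perpendicular to ZU, so ZU runs at 0.700°; with |ZU| = 23.5, U = (-11.9, -31.1). Then |EU| = |U − E| = 39.8.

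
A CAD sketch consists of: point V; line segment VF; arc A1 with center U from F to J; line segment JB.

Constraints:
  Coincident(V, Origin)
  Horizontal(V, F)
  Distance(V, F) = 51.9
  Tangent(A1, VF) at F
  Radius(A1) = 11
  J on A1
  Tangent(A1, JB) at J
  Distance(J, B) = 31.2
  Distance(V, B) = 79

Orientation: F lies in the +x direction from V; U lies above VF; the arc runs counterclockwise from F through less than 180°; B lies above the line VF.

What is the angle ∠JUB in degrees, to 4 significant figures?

70.58°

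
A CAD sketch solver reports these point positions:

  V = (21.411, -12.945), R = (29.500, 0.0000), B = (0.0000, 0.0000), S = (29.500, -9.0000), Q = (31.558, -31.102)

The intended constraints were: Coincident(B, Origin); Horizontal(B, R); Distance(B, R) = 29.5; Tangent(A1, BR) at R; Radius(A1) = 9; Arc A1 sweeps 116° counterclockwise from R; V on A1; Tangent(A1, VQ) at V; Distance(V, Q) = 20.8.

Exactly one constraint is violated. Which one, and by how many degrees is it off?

Tangent(A1, VQ) at V — off by 3.20°.

B = (0.00, 0.00) ✓; B.y = 0.00, R.y = 0.00 ✓; |BR| = 29.50 ✓; ∠(SR, RB) = 90.00° ✓; |SR| = 9.000 ✓; bearing(S→V) − bearing(S→R) = 116.0° ✓; |SV| = 9.000 ✓; ∠(SV, VQ) = 86.80° ✗; |VQ| = 20.80 ✓.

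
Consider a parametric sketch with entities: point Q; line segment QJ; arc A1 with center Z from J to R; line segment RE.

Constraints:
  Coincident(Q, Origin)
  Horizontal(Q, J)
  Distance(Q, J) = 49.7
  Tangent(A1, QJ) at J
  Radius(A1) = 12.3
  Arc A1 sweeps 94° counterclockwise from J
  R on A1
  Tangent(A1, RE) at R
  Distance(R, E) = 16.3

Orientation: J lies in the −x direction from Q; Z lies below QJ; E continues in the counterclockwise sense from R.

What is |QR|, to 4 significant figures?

63.35

Tangency of A1 to QJ means the radius ZJ is perpendicular to QJ, so Z = J + (0, -12.3) = (-49.70, -12.30). On A1, J sits at bearing 90° from Z; a 94° counterclockwise sweep puts R at bearing 184°, so R = Z + 12.3·(cos 184°, sin 184°) = (-61.97, -13.16). Then |QR| = |R − Q| = 63.35.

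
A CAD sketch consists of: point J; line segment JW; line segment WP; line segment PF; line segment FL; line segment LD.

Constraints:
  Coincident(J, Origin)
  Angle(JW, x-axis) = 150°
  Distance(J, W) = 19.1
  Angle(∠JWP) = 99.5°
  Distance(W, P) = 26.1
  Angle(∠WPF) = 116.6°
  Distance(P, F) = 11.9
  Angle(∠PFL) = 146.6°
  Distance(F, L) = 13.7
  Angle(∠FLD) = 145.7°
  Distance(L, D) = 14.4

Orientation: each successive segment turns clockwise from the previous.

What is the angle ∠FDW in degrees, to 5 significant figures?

54.485°

∠PFL = 146.6° gives FL at -27.300° from the x-axis; with |FL| = 13.7, L = (16.606, 28.978). ∠FLD = 145.7° gives LD at -61.600° from the x-axis; with |LD| = 14.4, D = (23.455, 16.311). Then cos ∠FDW = DF·DW / (|DF||DW|), giving 54.485°.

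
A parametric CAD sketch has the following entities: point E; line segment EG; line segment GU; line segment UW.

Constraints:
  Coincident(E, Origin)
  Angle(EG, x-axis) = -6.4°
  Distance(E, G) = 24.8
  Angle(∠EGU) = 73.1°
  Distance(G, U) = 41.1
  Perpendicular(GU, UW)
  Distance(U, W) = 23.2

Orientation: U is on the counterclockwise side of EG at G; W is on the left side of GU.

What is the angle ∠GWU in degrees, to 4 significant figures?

60.56°

E is at the origin; EG runs at -6.4° with length 24.8, so G = 24.8·(cos -6.4°, sin -6.4°) = (24.65, -2.764). ∠EGU = 73.1°, so GU runs at -6.4° + (180° − 73.1°) = 100.5° from the x-axis; with |GU| = 41.1, U = G + 41.1·(cos 100.5°, sin 100.5°) = (17.16, 37.65). The perpendicularity gives UW at right angles to GU; with |UW| = 23.2 on the left of GU, W = U + 23.2·(-0.9833, -0.1822) = (-5.656, 33.42). Then cos ∠GWU = WG·WU / (|WG||WU|), giving 60.56°.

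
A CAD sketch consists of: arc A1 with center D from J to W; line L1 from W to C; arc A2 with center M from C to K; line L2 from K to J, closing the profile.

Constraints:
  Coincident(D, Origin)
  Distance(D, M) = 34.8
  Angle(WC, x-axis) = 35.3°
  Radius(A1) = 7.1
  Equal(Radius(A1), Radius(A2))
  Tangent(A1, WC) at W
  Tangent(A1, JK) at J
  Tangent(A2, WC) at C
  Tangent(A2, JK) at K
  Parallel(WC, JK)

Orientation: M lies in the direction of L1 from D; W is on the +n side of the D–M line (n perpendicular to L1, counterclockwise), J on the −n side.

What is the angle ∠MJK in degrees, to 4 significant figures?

11.53°

The slot axis is L1's direction at 35.3°, so u = (cos 35.3°, sin 35.3°) = (0.8161, 0.5779) and n = (−sin 35.3°, cos 35.3°) = (-0.5779, 0.8161). D is at the origin and M lies 34.8 along u from D, so M = 34.8·u = (28.40, 20.11). Tangency of A1 to both parallel lines with radius 7.1 puts W and J at D ± 7.1·n: W = (-4.103, 5.795), J = (4.103, -5.795). Equal radii place C and K the same way about M: C = M + 7.1·n = (24.30, 25.90), K = M − 7.1·n = (32.50, 14.31). Then cos ∠MJK = JM·JK / (|JM||JK|), giving 11.53°.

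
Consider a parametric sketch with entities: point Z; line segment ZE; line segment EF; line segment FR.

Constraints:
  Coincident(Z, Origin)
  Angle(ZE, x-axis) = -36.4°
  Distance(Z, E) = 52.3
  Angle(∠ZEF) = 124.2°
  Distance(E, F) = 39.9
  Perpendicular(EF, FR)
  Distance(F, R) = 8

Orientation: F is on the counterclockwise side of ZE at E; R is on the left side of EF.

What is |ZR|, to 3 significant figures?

77.8

Z is at the origin; ZE runs at -36.4° with length 52.3, so E = 52.3·(cos -36.4°, sin -36.4°) = (42.1, -31.0). ∠ZEF = 124.2°, so EF runs at -36.4° + (180° − 124.2°) = 19.4° from the x-axis; with |EF| = 39.9, F = E + 39.9·(cos 19.4°, sin 19.4°) = (79.7, -17.8). EF ⟂ FR; with |FR| = 8.0 on the left of EF, R = F + 8.0·(-0.332, 0.943) = (77.1, -10.2). Then |ZR| = |R − Z| = 77.8.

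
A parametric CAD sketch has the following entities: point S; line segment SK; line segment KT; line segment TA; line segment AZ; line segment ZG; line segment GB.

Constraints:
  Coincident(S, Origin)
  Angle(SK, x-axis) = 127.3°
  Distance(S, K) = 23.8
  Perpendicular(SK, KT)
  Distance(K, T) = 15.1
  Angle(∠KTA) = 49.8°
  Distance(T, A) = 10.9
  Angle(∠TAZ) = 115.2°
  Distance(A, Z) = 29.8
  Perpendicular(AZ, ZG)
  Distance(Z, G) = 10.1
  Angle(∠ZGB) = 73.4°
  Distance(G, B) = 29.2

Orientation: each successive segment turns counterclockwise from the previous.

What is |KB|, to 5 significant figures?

9.1470

The perpendicularity gives ZG at right angles to AZ, so ZG runs at 142.30°; with |ZG| = 10.1, G = (-5.5604, 37.178). ∠ZGB = 73.4° gives GB at -111.10° from the x-axis; with |GB| = 29.2, B = (-16.072, 9.9353). Then |KB| = |B − K| = 9.1470.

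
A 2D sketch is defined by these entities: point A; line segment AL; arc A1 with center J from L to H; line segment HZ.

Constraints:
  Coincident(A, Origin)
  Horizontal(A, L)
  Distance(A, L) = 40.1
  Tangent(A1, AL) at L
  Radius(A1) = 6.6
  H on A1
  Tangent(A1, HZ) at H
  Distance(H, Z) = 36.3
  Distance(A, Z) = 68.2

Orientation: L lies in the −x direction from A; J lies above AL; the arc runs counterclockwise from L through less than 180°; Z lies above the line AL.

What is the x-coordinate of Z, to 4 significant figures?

-54.97

Checks: A.y = 0.00, L.y = 0.00 ✓; |JH| = 6.600 ✓; ∠(JH, HZ) = 90.00° ✓; |HZ| = 36.30 ✓; |AZ| = 68.20 ✓.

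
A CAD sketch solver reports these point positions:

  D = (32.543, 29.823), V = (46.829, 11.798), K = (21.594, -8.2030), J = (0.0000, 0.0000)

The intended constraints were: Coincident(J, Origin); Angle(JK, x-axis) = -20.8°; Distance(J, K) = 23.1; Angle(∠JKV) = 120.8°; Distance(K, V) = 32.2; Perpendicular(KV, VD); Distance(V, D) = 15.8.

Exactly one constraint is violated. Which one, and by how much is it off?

Distance(V, D) = 15.8 — off by 7.20.

J = (0.00, 0.00) ✓; JK at -20.80° ✓; |JK| = 23.10 ✓; ∠JKV = 120.8° ✓; |KV| = 32.20 ✓; ∠(KV, VD) = 90.00° ✓; |VD| = 23.00 ✗.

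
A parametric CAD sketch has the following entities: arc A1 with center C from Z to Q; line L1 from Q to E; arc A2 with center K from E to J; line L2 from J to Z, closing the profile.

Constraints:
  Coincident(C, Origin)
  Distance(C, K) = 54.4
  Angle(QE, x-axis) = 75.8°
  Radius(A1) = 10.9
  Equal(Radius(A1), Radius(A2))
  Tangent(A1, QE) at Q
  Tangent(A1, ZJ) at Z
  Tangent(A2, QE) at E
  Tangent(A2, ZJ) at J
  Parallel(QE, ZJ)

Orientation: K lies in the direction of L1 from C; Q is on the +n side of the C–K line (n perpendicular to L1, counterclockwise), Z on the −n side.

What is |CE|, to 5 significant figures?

55.481

The slot axis is L1's direction at 75.8°, so u = (cos 75.8°, sin 75.8°) = (0.24531, 0.96945) and n = (−sin 75.8°, cos 75.8°) = (-0.96945, 0.24531). C is at the origin and K lies 54.4 along u from C, so K = 54.4·u = (13.345, 52.738). Tangency of A1 to both parallel lines with radius 10.9 puts Q and Z at C ± 10.9·n: Q = (-10.567, 2.6739), Z = (10.567, -2.6739). Equal radii place E and J the same way about K: E = K + 10.9·n = (2.7778, 55.412), J = K − 10.9·n = (23.912, 50.064). Then |CE| = |E − C| = 55.481.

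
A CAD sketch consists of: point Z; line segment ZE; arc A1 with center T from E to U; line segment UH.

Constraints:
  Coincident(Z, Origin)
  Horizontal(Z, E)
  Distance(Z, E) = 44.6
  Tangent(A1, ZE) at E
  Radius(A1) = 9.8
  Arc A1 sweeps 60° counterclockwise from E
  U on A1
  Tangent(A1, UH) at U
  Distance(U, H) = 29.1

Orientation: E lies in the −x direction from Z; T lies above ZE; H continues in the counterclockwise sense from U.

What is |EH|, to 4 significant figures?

37.91

On A1, E sits at bearing -90° from T; a 60° counterclockwise sweep puts U at bearing -30°, so U = T + 9.8·(cos -30°, sin -30°) = (-36.11, 4.900). A1 meets UH tangentially, so TU is at right angles to UH, so UH runs along (−sin -30°, cos -30°); with |UH| = 29.1, H = (-21.56, 30.10). Then |EH| = |H − E| = 37.91.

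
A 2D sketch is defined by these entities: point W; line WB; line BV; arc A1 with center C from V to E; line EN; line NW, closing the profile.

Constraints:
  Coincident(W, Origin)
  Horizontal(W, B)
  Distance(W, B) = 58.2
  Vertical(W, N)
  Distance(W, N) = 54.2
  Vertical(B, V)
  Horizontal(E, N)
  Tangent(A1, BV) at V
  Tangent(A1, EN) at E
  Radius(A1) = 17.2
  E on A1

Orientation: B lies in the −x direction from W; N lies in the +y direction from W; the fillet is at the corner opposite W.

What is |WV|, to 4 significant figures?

68.97

The virtual corner opposite W is at (-58.20, 54.20). Since A1 is tangent to BV there, CV ⟂ BV and since A1 is tangent to EN there, CE ⟂ EN, with radius 17.2, so the center C sits 17.2 in from both sides at C = (-41.00, 37.00). That places the tangent points at V = (-58.20, 37.00) on BV and E = (-41.00, 54.20) on EN. Then |WV| = |V − W| = 68.97.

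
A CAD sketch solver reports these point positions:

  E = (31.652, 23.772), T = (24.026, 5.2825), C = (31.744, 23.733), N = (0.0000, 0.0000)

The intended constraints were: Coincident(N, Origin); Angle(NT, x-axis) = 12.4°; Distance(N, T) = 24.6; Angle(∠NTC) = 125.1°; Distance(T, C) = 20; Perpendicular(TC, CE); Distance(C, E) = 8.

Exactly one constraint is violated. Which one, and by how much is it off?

Distance(C, E) = 8 — off by 7.90.

N = (0.00, 0.00) ✓; NT at 12.40° ✓; |NT| = 24.60 ✓; ∠NTC = 125.1° ✓; |TC| = 20.00 ✓; ∠(TC, CE) = 89.73° ✓; |CE| = 0.09992 ✗.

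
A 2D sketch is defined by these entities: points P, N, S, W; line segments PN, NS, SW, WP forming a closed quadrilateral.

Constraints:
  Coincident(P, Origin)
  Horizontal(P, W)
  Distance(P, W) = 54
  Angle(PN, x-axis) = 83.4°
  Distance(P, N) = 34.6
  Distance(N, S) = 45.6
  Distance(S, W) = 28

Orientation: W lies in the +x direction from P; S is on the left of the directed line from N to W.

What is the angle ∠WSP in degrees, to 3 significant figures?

70.8°

Checks: |NS| = 45.60 ✓; |SW| = 28.00 ✓.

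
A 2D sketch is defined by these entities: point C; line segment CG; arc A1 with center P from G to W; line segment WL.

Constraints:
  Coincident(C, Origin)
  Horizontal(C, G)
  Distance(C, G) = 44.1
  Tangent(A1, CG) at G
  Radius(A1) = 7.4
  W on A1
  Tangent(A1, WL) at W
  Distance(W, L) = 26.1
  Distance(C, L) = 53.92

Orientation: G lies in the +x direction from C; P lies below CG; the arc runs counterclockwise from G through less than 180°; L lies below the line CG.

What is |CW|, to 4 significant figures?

37.84

C is at the origin; CG is horizontal with |CG| = 44.1 and G on the +x side, so G = (44.10, 0.000). Since A1 is tangent to CG there, PG ⟂ CG, so P = G + (0, -7.4) = (44.10, -7.400). Since PW ⟂ WL (tangency), |PL| = √(7.4² + 26.1²) = 27.13 regardless of where W sits on A1. So L lies on both circle(C, 53.92) and circle(P, 27.13); the below-CG intersection is L = (41.52, -34.41). W is the foot of the tangent from L: W = (36.82, -8.731).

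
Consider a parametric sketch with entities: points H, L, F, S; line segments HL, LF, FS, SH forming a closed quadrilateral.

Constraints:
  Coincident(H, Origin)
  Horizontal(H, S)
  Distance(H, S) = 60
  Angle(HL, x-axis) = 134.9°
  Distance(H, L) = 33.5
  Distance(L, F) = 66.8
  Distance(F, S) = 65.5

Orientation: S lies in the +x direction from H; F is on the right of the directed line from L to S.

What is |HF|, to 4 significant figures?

36.78

Checks: |LF| = 66.80 ✓; |FS| = 65.50 ✓.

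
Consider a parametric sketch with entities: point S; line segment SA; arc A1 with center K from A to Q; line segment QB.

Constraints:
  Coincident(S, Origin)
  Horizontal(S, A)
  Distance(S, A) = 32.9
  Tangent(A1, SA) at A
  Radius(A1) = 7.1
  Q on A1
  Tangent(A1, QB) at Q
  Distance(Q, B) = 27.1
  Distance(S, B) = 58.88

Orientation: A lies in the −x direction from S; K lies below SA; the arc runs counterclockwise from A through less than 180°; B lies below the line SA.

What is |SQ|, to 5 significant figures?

39.324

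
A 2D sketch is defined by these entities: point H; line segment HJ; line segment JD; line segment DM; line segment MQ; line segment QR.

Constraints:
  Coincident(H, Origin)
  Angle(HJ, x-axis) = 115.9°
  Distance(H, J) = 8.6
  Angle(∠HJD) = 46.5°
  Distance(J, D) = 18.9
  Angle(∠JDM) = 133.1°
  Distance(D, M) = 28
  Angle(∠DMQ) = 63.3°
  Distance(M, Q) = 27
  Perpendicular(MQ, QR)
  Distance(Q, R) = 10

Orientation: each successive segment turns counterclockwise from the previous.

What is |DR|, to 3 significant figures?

20.8

H is at the origin; HJ runs at 115.9° with length 8.6, so J = (-3.76, 7.74). ∠HJD = 46.5° gives JD at -111° from the x-axis; with |JD| = 18.9, D = (-10.4, -9.96). ∠JDM = 133.1° gives DM at -63.7° from the x-axis; with |DM| = 28.0, M = (2.00, -35.1). ∠DMQ = 63.3° gives MQ at 53.0° from the x-axis; with |MQ| = 27.0, Q = (18.2, -13.5). MQ is perpendicular to QR, so QR runs at 143°; with |QR| = 10.0, R = (10.3, -7.48). Then |DR| = |R − D| = 20.8.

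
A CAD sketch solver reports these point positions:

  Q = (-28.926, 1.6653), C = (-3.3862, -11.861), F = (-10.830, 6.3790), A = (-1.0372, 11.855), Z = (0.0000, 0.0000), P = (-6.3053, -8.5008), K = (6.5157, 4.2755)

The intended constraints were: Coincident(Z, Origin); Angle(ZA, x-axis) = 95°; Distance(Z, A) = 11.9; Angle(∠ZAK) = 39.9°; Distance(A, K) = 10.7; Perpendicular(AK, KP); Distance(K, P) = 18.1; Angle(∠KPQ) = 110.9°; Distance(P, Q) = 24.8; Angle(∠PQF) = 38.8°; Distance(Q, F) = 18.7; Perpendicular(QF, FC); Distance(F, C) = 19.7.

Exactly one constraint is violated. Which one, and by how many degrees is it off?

Perpendicular(QF, FC) — off by 7.60°.

Z = (0.00, 0.00) ✓; ZA at 95.00° ✓; |ZA| = 11.90 ✓; ∠ZAK = 39.90° ✓; |AK| = 10.70 ✓; ∠(AK, KP) = 90.00° ✓; |KP| = 18.10 ✓; ∠KPQ = 110.9° ✓; |PQ| = 24.80 ✓; ∠PQF = 38.80° ✓; |QF| = 18.70 ✓; ∠(QF, FC) = 82.40° ✗; |FC| = 19.70 ✓.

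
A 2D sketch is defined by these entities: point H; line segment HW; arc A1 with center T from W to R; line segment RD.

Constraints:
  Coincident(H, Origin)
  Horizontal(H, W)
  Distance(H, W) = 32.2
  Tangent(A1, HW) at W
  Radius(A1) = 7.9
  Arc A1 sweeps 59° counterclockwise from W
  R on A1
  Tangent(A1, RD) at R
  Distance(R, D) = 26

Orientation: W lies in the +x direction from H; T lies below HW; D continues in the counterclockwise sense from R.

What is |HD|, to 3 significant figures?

28.8

H is at the origin; HW is horizontal with |HW| = 32.2 and W on the +x side, so W = (32.2, 0.00). Tangency of A1 to HW means the radius TW is perpendicular to HW, so T = W + (0, -7.9) = (32.2, -7.90). On A1, W sits at bearing 90° from T; a 59° counterclockwise sweep puts R at bearing 149°, so R = T + 7.9·(cos 149°, sin 149°) = (25.4, -3.83). Since A1 is tangent to RD there, TR ⟂ RD, so RD runs along (−sin 149°, cos 149°); with |RD| = 26.0, D = (12.0, -26.1). Then |HD| = |D − H| = 28.8.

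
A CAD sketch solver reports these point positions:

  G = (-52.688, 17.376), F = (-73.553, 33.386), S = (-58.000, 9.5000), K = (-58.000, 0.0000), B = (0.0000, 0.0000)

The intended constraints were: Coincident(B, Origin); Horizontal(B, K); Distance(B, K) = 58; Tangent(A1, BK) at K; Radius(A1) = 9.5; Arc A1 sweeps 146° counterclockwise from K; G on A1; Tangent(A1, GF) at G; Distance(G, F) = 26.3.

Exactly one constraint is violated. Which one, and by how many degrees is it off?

Tangent(A1, GF) at G — off by 3.50°.

B = (0.00, 0.00) ✓; B.y = 0.00, K.y = 0.00 ✓; |BK| = 58.00 ✓; ∠(SK, KB) = 90.00° ✓; |SK| = 9.500 ✓; bearing(S→G) − bearing(S→K) = 146.0° ✓; |SG| = 9.500 ✓; ∠(SG, GF) = 93.50° ✗; |GF| = 26.30 ✓.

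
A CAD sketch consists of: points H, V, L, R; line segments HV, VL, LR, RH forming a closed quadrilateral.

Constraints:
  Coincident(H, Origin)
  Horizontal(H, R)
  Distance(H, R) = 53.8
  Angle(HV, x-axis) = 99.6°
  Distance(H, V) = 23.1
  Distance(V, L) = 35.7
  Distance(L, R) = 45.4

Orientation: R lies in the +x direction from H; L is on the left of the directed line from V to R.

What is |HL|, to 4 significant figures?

47.33

Checks: |VL| = 35.70 ✓; |LR| = 45.40 ✓.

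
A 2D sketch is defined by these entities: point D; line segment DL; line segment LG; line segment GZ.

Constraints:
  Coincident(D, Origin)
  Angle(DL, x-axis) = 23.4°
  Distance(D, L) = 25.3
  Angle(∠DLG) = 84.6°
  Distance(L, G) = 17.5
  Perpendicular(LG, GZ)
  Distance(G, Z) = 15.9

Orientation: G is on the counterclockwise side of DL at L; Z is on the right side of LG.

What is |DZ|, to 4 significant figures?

43.78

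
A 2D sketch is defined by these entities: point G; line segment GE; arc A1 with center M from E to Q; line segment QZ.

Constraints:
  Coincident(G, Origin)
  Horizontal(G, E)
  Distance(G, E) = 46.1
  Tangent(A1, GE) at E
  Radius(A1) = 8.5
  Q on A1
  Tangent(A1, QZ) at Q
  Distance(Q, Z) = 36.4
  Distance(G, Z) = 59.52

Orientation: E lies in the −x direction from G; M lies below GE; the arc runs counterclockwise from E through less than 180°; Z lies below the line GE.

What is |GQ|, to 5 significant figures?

55.163

Checks: |MQ| = 8.500 ✓; ∠(MQ, QZ) = 90.00° ✓; |QZ| = 36.40 ✓; |GZ| = 59.52 ✓.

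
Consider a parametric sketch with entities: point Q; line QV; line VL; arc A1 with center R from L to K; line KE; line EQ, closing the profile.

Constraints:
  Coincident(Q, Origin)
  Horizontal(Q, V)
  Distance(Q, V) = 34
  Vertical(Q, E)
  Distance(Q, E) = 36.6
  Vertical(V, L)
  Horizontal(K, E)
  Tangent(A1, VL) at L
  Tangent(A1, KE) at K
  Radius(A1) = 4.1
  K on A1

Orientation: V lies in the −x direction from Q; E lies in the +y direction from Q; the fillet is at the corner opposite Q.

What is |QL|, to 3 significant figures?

47.0

Q is at the origin; Q and V share the same y with |QV| = 34.0 and V on the −x side, so V = (-34.0, 0.00). QE is vertical with |QE| = 36.6 and E on the +y side, so E = (0.00, 36.6). The virtual corner opposite Q is at (-34.0, 36.6). The tangent condition forces RL to be normal to VL and A1 meets KE tangentially, so RK is at right angles to KE, with radius 4.1, so the center R sits 4.1 in from both sides at R = (-29.9, 32.5). That places the tangent points at L = (-34.0, 32.5) on VL and K = (-29.9, 36.6) on KE. Then |QL| = |L − Q| = 47.0.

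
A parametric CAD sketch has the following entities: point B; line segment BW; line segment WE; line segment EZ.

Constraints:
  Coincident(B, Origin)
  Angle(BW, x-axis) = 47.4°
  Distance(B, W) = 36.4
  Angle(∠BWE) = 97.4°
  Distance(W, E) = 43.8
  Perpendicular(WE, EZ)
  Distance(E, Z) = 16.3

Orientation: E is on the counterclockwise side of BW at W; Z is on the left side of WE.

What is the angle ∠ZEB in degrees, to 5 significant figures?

53.334°

B is at the origin; BW runs at 47.4° with length 36.4, so W = 36.4·(cos 47.4°, sin 47.4°) = (24.638, 26.794). ∠BWE = 97.4°, so WE runs at 47.4° + (180° − 97.4°) = 130.00° from the x-axis; with |WE| = 43.8, E = W + 43.8·(cos 130.00°, sin 130.00°) = (-3.5158, 60.347). The perpendicularity gives EZ at right angles to WE; with |EZ| = 16.3 on the left of WE, Z = E + 16.3·(-0.76604, -0.64279) = (-16.002, 49.869). Then cos ∠ZEB = EZ·EB / (|EZ||EB|), giving 53.334°.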